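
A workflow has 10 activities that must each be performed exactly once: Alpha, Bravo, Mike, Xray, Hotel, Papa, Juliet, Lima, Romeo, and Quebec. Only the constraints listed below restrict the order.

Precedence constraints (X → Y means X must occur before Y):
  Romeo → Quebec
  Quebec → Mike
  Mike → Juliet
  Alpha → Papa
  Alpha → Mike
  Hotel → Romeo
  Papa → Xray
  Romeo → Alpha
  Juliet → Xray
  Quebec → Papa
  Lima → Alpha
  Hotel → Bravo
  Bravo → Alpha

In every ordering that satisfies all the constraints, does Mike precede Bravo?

No

There is a chain Bravo → Alpha → Mike, which puts Bravo before Mike.
So Mike never precedes Bravo.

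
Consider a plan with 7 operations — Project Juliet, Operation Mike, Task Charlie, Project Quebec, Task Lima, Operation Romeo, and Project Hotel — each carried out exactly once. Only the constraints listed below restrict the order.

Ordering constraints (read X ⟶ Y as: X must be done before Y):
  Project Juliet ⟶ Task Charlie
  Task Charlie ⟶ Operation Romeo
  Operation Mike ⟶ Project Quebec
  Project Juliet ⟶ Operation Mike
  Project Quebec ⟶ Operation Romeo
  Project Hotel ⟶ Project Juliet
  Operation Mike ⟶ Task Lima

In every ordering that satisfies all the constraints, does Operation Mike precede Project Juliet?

No

In fact the dependencies run the other way: Project Juliet → Operation Mike.
So Operation Mike never precedes Project Juliet.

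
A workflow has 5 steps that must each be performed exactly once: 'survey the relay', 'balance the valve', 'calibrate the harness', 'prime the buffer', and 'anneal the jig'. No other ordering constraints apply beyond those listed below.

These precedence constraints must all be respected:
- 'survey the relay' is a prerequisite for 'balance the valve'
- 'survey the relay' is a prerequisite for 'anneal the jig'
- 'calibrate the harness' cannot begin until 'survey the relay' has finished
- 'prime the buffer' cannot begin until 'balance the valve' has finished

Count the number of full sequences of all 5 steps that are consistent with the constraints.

12

'survey the relay' is the only step with nothing required before it, so every ordering starts there.
Counting all ways to extend the partial order to a total order gives 12.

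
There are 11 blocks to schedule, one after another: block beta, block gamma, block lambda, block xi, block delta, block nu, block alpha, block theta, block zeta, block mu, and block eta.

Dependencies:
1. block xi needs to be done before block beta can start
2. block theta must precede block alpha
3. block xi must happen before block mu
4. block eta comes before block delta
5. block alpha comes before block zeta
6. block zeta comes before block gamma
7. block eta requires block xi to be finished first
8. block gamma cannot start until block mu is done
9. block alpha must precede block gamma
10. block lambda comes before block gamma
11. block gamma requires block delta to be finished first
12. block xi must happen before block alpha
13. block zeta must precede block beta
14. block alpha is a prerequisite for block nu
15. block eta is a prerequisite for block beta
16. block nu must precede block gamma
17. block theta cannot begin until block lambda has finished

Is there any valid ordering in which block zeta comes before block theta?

The constraints give a chain block theta → block alpha → block zeta, which forces block theta before block zeta.
So no valid ordering can have block zeta before block theta.

No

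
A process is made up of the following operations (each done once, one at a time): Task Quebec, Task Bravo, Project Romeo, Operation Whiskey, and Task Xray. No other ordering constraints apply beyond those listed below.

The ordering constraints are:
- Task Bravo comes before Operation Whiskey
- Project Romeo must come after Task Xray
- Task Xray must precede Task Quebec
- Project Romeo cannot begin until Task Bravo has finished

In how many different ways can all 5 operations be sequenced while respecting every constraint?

The operations with no prerequisites are Task Bravo, Task Xray; any of them can be placed first.
Counting all ways to extend the partial order to a total order gives 16.

16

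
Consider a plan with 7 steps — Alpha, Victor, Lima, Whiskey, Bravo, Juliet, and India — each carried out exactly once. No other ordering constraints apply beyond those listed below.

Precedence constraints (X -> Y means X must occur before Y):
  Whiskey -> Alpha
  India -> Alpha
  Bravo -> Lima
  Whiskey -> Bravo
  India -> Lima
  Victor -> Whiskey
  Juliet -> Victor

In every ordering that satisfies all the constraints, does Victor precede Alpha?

Following the dependencies: Victor → Whiskey → Alpha.
That forces Victor before Alpha in every valid schedule.

Yes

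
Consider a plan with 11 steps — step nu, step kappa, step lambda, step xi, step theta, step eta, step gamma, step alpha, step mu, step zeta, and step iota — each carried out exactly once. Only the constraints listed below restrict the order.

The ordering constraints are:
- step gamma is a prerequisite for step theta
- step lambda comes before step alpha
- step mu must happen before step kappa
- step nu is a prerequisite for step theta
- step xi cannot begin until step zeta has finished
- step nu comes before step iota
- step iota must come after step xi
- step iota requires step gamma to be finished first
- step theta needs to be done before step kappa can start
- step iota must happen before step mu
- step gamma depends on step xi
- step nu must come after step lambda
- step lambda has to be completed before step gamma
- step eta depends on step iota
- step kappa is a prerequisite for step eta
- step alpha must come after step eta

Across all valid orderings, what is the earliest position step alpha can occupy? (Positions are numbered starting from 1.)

The steps that are forced before step alpha, directly or transitively, are step nu, step kappa, step lambda, step xi, step theta, step eta, step gamma, step mu, step zeta, step iota. That's 10 steps.
With 10 mandatory predecessors, the earliest step alpha can sit is position 10+1 = 11, and placing just those 10 first achieves it.

11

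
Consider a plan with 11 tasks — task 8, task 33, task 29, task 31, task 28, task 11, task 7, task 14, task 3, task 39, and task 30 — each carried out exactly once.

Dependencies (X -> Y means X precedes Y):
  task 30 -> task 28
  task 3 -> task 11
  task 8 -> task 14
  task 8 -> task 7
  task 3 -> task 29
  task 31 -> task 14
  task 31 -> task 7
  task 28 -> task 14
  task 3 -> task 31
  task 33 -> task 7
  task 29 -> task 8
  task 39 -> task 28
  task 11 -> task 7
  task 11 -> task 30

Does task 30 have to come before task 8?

No

No chain of constraints connects task 30 to task 8 in either direction.
A valid ordering placing task 8 before task 30 exists, so the answer is no.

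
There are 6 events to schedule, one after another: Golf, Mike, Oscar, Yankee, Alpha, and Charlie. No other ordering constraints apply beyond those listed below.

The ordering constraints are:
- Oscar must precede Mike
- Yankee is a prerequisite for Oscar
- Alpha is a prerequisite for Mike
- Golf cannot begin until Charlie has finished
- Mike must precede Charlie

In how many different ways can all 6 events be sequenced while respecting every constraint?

The events with no prerequisites are Yankee, Alpha; any of them can be placed first.
Counting all ways to extend the partial order to a total order gives 3.

3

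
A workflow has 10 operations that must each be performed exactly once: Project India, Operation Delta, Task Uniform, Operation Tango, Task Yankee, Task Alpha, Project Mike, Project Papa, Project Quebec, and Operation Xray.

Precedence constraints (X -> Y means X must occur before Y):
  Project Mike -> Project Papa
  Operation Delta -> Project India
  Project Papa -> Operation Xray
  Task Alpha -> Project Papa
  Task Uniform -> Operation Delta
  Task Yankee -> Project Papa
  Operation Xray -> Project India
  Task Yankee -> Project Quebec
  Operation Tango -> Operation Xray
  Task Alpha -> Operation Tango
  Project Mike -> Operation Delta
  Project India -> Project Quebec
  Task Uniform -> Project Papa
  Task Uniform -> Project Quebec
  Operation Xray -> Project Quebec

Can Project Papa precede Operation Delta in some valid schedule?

Yes

Nothing in the constraints forces Operation Delta before Project Papa — there is no chain from Operation Delta to Project Papa.
That means at least one valid schedule has Project Papa before Operation Delta.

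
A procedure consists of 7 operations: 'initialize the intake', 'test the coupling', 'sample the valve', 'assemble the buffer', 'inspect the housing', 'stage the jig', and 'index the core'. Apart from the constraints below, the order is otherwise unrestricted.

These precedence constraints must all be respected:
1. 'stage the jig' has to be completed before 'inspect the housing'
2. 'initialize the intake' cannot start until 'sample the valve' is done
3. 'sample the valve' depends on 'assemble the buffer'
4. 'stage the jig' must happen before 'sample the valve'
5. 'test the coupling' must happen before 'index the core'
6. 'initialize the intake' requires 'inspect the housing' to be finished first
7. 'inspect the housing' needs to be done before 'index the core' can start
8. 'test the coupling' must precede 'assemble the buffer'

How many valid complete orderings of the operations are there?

2 operations have no prerequisites ('test the coupling', 'stage the jig'), so any of them could come first.
Counting all ways to extend the partial order to a total order gives 27.

27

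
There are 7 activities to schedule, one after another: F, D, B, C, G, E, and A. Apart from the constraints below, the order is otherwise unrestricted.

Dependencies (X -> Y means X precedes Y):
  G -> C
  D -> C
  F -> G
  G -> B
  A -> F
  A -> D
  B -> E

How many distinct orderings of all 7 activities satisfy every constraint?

12

Only A has no prerequisites, so it must go first.
Counting all ways to extend the partial order to a total order gives 12.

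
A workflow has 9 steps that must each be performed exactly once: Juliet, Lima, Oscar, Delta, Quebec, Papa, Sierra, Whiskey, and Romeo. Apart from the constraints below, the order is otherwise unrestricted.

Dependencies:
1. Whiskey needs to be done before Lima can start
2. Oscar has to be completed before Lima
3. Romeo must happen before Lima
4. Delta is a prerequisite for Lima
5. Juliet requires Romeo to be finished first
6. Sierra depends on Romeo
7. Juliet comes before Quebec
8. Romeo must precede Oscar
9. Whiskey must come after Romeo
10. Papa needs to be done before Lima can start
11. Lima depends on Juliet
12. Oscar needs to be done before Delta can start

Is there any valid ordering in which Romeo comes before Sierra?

Every valid ordering already has Romeo before Sierra (the constraints require it), so in particular at least one does.

Yes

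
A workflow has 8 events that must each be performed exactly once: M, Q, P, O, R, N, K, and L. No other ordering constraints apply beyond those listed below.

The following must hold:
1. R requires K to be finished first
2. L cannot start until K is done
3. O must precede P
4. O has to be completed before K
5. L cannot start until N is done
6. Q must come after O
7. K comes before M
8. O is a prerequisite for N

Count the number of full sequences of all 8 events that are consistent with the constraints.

O is the only event with nothing required before it, so every ordering starts there.
Systematically extending each partial ordering one event at a time and counting, there are 756 complete orderings.

756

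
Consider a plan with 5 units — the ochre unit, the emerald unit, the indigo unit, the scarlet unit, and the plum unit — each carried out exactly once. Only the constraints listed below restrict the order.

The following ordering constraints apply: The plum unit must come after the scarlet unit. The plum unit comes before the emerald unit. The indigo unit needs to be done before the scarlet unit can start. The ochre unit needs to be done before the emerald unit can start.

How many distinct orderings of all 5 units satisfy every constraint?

The units with no prerequisites are the ochre unit, the indigo unit; any of them can be placed first.
Counting all ways to extend the partial order to a total order gives 4.

4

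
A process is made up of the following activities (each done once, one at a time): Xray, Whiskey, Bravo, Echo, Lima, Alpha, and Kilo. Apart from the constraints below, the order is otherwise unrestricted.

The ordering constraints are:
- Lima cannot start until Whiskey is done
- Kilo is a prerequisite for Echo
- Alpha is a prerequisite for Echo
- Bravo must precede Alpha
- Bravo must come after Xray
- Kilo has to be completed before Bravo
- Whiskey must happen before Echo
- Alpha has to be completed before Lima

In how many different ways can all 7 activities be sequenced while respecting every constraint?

20

3 activities have no prerequisites (Xray, Whiskey, Kilo), so any of them could come first.
Enumerating by repeatedly choosing an available activity (one whose prerequisites are all placed) gives 20 distinct complete orderings.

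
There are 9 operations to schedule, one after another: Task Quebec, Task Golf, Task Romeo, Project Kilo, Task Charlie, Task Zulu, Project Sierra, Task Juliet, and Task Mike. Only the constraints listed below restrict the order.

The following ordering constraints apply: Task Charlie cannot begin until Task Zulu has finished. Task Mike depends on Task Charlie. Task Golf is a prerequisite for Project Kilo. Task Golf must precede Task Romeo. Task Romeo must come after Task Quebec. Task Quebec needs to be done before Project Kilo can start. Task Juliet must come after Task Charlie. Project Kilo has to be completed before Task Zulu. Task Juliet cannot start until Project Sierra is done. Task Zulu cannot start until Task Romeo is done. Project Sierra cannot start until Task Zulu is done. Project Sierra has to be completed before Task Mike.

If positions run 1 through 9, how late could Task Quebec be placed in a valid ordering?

Every operation that must follow Task Quebec has to come after it. Tracing all chains starting from Task Quebec, those operations are: Task Romeo, Project Kilo, Task Charlie, Task Zulu, Project Sierra, Task Juliet, Task Mike — 7 in total.
So at least 7 operations follow Task Quebec, putting Task Quebec no later than position 2. That position is achievable by scheduling everything else first.

2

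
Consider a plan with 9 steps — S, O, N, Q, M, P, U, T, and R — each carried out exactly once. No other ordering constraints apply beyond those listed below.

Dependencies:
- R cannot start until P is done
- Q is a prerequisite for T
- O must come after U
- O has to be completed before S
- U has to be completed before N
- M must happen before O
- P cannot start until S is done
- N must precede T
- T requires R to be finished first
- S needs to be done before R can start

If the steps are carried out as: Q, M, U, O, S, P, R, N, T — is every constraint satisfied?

Going through the constraints one by one, each required predecessor appears earlier in the sequence than its dependent — e.g. Q (position 1) is before T (position 9), as required.

Yes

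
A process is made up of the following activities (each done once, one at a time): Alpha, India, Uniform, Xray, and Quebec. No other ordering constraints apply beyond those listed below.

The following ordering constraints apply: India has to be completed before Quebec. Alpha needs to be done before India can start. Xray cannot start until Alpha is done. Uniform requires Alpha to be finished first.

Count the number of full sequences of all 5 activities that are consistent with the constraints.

Only Alpha has no prerequisites, so it must go first.
Counting all ways to extend the partial order to a total order gives 12.

12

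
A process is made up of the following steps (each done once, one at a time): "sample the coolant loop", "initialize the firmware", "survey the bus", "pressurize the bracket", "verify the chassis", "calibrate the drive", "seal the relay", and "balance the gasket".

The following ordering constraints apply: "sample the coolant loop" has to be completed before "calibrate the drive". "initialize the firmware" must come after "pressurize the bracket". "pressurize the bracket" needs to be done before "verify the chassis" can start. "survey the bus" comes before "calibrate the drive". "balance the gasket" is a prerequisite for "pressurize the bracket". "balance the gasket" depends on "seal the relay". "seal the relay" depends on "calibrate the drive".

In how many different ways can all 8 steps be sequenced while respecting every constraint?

2 steps have no prerequisites ("sample the coolant loop", "survey the bus"), so any of them could come first.
Enumerating by repeatedly choosing an available step (one whose prerequisites are all placed) gives 4 distinct complete orderings.

4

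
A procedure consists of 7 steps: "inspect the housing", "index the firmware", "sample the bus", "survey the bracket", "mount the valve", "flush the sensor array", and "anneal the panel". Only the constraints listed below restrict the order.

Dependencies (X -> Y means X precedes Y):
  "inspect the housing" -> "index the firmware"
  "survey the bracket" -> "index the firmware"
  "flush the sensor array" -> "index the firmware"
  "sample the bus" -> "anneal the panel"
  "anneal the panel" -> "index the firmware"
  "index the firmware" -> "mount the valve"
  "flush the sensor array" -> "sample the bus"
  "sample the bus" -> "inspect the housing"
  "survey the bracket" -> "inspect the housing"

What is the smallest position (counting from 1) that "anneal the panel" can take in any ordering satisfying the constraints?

3

Working backwards through the constraints from "anneal the panel", its full set of required predecessors is "sample the bus", "flush the sensor array" — 2 of them.
So at minimum 2 steps come before "anneal the panel", putting "anneal the panel" no earlier than position 3. That position is achievable by scheduling exactly those predecessors first.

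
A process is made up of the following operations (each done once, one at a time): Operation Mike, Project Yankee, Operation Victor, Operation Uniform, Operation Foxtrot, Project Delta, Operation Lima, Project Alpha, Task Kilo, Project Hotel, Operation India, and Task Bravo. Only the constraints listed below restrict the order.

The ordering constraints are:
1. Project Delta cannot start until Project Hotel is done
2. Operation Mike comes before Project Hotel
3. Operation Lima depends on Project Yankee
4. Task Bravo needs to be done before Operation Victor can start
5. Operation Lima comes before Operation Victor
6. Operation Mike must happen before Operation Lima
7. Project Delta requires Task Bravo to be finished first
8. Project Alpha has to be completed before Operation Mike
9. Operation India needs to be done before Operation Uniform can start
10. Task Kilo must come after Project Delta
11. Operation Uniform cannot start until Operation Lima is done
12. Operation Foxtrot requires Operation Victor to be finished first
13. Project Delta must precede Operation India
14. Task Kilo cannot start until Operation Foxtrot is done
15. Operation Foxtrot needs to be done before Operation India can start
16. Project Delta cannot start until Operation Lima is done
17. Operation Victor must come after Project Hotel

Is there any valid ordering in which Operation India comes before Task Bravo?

No

The constraints give a chain Task Bravo → Project Delta → Operation India, which forces Task Bravo before Operation India.
Hence Operation India can never be scheduled before Task Bravo.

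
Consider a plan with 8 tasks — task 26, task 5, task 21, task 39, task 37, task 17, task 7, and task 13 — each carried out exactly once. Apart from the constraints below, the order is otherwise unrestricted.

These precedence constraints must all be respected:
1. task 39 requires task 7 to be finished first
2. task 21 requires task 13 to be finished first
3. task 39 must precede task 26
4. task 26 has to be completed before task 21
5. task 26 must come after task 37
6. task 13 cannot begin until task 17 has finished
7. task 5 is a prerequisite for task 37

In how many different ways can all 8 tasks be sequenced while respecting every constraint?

The tasks with no prerequisites are task 5, task 17, task 7; any of them can be placed first.
Counting all ways to extend the partial order to a total order gives 126.

126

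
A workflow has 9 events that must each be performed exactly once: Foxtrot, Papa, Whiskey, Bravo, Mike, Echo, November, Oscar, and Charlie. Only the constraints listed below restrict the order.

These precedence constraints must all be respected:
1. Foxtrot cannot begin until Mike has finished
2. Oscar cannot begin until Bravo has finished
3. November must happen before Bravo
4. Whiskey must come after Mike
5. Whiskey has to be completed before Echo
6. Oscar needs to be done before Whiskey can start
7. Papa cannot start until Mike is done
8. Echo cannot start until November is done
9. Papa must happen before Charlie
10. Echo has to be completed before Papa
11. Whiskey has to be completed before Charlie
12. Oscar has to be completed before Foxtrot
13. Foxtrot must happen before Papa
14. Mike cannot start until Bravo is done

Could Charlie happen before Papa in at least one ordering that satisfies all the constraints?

Following Papa → Charlie, Papa must precede Charlie in every valid ordering.
So no valid ordering can have Charlie before Papa.

No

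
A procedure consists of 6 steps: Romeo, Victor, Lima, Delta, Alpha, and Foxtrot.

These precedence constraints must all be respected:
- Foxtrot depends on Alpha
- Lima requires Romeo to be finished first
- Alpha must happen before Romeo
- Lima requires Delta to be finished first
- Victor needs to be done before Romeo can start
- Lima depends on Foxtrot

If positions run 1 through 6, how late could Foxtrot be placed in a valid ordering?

5

Following the constraints forward from Foxtrot, its only required successor is Lima.
So at least 1 step follows Foxtrot, putting Foxtrot no later than position 5. That position is achievable by scheduling everything else first.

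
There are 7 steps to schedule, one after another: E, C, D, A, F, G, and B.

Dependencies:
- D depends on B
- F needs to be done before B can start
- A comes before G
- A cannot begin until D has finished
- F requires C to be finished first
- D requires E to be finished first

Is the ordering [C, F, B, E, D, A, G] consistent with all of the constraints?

Going through the constraints one by one, each required predecessor appears earlier in the sequence than its dependent — e.g. B (position 3) is before D (position 5), as required.

Yes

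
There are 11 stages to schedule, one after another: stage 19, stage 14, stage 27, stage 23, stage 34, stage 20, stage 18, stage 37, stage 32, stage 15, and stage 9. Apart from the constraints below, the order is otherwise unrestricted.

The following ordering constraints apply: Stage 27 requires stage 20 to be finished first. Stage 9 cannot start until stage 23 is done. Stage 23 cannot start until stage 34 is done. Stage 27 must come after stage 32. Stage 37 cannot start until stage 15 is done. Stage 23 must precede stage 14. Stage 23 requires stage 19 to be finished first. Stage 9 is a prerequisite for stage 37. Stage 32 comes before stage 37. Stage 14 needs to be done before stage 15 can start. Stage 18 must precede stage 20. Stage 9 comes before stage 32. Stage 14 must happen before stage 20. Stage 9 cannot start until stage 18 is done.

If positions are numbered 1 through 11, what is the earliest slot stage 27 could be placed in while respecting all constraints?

Every stage that must precede stage 27 has to come before it. Tracing all chains that end at stage 27, those stages are: stage 19, stage 14, stage 23, stage 34, stage 20, stage 18, stage 32, stage 9 — 8 in total.
So at minimum 8 stages come before stage 27, putting stage 27 no earlier than position 9. That position is achievable by scheduling exactly those predecessors first.

9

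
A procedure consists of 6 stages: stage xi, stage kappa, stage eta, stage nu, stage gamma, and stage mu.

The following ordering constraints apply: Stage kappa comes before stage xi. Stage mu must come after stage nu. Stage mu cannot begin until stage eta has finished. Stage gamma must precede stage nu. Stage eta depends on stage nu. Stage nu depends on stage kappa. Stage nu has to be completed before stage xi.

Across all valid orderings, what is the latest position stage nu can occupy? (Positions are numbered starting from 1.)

The stages that are forced after stage nu, directly or by a chain of constraints, are stage xi, stage eta, stage mu. That's 3 stages.
With 3 mandatory successors out of 6 stages total, the latest slot for stage nu is 6−3 = 3, and it's reachable by doing all non-successors before stage nu.

3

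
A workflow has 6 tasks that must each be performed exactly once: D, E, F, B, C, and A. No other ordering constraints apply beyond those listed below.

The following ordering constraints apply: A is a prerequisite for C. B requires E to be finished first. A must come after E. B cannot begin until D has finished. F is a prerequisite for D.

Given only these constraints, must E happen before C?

Yes

Following the dependencies: E → A → C.
Hence E necessarily comes before C.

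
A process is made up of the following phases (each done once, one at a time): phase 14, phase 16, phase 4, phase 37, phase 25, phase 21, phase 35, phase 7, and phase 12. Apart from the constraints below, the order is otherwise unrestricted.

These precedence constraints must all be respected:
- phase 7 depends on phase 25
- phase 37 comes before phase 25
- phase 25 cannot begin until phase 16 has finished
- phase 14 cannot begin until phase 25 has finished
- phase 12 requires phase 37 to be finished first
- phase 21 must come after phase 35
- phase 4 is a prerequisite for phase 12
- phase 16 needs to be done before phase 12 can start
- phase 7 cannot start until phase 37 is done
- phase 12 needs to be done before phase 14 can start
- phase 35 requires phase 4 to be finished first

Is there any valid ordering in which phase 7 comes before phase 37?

There is a dependency chain phase 37 → phase 7, so phase 7 always comes after phase 37.
Hence phase 7 can never be scheduled before phase 37.

No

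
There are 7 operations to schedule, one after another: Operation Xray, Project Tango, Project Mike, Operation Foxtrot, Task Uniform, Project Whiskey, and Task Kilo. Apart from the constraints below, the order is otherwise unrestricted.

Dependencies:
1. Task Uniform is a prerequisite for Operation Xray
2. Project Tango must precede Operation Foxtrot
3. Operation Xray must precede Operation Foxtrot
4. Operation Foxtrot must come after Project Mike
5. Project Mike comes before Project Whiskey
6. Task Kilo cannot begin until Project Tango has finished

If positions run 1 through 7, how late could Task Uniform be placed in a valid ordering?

5

Every operation that must follow Task Uniform has to come after it. Tracing all chains starting from Task Uniform, those operations are: Operation Xray, Operation Foxtrot — 2 in total.
So at least 2 operations follow Task Uniform, putting Task Uniform no later than position 5. That position is achievable by scheduling everything else first.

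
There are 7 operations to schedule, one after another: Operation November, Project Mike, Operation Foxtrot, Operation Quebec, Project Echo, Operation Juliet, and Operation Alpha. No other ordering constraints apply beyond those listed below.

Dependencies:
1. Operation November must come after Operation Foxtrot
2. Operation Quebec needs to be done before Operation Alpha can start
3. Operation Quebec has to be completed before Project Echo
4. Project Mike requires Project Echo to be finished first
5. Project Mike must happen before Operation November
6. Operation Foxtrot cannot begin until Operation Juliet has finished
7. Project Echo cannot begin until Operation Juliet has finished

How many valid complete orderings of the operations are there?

2 operations have no prerequisites (Operation Quebec, Operation Juliet), so any of them could come first.
Counting all ways to extend the partial order to a total order gives 37.

37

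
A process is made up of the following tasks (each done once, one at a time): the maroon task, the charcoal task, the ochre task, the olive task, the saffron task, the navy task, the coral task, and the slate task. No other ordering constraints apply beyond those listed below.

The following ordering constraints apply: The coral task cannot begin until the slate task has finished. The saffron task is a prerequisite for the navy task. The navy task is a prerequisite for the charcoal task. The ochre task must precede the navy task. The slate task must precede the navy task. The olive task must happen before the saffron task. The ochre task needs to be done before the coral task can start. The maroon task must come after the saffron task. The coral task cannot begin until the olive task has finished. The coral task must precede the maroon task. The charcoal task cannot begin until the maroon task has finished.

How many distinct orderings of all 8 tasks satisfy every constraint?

3 tasks have no prerequisites (the ochre task, the olive task, the slate task), so any of them could come first.
Enumerating by repeatedly choosing an available task (one whose prerequisites are all placed) gives 48 distinct complete orderings.

48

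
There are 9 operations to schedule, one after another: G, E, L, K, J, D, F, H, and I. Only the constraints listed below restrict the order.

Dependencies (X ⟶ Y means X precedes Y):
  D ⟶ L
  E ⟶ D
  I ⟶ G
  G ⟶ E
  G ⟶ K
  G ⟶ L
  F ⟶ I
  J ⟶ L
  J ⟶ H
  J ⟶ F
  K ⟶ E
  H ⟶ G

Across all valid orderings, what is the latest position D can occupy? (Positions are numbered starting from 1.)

8

Following the constraints forward from D, its only required successor is L.
With 1 mandatory successor out of 9 operations total, the latest slot for D is 9−1 = 8, and it's reachable by doing all non-successors before D.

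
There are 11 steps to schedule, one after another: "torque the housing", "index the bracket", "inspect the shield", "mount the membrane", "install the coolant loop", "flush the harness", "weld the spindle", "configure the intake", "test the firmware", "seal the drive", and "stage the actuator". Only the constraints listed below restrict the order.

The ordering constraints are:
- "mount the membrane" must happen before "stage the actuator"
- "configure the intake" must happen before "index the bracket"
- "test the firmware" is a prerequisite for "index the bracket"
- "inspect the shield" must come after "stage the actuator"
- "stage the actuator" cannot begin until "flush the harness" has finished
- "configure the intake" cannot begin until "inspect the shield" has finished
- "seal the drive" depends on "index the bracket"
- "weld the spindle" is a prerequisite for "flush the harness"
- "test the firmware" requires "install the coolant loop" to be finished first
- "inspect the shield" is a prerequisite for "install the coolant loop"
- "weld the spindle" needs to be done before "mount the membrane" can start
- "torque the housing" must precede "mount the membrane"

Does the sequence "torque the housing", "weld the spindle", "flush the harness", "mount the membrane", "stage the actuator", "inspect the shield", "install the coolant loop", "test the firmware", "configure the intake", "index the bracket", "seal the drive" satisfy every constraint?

Yes

Every stated constraint is respected: "torque the housing" sits at position 1, ahead of "mount the membrane" at position 4, and each of the other listed pairs likewise has the predecessor earlier in the sequence.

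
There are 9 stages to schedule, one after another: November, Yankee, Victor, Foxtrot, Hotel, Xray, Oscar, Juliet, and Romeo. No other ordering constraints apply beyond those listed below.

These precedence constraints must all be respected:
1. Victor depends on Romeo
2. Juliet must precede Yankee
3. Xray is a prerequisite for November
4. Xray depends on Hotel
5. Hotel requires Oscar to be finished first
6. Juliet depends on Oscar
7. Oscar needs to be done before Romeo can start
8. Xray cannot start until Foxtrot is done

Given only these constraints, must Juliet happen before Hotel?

No

Nothing in the constraints links Juliet and Hotel; they are unordered relative to each other.
There exist valid orderings with Hotel before Juliet, so Juliet is not required to come first.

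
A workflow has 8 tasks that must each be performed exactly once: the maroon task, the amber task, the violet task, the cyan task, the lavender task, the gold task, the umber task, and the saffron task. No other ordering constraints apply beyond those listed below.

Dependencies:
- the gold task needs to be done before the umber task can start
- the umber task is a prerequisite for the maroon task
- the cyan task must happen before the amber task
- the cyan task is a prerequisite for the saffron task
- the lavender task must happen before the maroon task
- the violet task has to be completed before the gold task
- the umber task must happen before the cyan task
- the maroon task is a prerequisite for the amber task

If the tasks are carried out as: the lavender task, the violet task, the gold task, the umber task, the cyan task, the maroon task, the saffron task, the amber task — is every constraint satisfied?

Yes

Checking each listed constraint against this order: for instance, the lavender task is in position 1 and the maroon task in position 6, so that constraint holds — and the remaining constraints check out the same way.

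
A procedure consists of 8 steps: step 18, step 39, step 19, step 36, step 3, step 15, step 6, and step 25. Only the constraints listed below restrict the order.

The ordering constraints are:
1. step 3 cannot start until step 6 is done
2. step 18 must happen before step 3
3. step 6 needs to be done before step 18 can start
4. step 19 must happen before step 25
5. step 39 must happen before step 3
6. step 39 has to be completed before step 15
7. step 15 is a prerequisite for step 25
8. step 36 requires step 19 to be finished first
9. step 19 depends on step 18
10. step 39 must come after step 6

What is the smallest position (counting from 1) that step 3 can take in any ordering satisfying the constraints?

4

Every step that must precede step 3 has to come before it. Tracing all chains that end at step 3, those steps are: step 18, step 39, step 6 — 3 in total.
So at minimum 3 steps come before step 3, putting step 3 no earlier than position 4. That position is achievable by scheduling exactly those predecessors first.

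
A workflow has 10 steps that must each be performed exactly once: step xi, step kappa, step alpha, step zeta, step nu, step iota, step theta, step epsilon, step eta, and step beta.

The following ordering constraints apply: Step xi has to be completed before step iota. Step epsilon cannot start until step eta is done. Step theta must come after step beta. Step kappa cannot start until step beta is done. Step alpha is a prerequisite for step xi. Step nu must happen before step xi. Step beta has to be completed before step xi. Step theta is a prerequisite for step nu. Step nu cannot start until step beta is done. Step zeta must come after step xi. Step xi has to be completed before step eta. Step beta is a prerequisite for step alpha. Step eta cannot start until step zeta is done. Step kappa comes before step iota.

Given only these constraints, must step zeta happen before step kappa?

No

Nothing in the constraints links step zeta and step kappa; they are unordered relative to each other.
A valid ordering placing step kappa before step zeta exists, so the answer is no.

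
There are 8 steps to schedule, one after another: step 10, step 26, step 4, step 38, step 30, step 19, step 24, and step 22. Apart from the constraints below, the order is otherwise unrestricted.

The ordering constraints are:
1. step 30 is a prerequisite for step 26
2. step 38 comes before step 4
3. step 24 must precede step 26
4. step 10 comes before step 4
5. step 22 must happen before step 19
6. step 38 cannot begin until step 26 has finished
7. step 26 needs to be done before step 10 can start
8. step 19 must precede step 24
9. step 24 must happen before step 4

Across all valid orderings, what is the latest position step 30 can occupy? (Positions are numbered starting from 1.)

Following every chain forward from step 30, the steps that must come later are step 10, step 26, step 4, step 38 — 4 of them.
So at least 4 steps follow step 30, putting step 30 no later than position 4. That position is achievable by scheduling everything else first.

4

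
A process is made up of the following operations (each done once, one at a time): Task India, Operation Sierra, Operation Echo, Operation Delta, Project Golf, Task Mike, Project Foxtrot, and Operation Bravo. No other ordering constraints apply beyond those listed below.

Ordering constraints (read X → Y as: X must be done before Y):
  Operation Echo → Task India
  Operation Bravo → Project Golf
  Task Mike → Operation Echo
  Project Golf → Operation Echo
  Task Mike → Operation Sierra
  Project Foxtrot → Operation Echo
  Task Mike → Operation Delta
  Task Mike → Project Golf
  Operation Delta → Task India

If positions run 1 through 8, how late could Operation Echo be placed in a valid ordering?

Following the constraints forward from Operation Echo, its only required successor is Task India.
With 1 mandatory successor out of 8 operations total, the latest slot for Operation Echo is 8−1 = 7, and it's reachable by doing all non-successors before Operation Echo.

7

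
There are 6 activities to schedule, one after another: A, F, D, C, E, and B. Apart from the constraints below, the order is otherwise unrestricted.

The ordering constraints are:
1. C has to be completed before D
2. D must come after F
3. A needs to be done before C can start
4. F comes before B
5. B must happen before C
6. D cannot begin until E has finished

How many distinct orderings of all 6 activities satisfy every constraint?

15

3 activities have no prerequisites (A, F, E), so any of them could come first.
Enumerating by repeatedly choosing an available activity (one whose prerequisites are all placed) gives 15 distinct complete orderings.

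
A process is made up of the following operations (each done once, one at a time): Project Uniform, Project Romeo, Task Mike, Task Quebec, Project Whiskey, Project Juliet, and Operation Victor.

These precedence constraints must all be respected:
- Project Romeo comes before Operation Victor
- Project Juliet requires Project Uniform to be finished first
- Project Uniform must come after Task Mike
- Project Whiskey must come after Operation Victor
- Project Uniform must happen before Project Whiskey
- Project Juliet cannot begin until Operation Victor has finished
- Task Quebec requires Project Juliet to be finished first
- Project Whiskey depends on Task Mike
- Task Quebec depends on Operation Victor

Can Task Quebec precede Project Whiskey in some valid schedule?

Yes

The constraints leave Task Quebec and Project Whiskey unordered relative to each other; nothing requires Project Whiskey earlier.
So a valid ordering placing Task Quebec earlier than Project Whiskey exists.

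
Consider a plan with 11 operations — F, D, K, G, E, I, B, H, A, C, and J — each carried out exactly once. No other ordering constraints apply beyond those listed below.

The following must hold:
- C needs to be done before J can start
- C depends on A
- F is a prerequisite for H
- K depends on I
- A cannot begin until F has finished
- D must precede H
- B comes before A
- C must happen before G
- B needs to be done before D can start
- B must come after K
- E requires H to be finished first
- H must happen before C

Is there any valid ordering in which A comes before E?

Yes

No chain of constraints runs from E to A, so E is not required to come first.
That means at least one valid schedule has A before E.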